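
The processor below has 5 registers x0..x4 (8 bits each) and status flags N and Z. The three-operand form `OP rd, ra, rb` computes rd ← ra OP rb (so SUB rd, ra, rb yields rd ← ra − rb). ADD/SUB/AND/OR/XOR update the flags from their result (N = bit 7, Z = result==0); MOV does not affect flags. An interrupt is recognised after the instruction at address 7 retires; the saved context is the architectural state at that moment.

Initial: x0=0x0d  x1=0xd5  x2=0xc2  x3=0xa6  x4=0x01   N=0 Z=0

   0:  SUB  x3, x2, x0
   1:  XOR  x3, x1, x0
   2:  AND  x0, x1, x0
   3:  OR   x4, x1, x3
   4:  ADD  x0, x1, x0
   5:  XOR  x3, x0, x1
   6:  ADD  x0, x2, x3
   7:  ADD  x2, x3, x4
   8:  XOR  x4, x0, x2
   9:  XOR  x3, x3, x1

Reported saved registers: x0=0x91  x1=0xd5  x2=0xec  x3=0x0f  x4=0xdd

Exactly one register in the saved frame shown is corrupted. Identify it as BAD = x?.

after  0: x0=0x0d x1=0xd5 x2=0xc2 x3=0xb5 x4=0x01  N=1 Z=0
after  1: x0=0x0d x1=0xd5 x2=0xc2 x3=0xd8 x4=0x01  N=1 Z=0
after  2: x0=0x05 x1=0xd5 x2=0xc2 x3=0xd8 x4=0x01  N=0 Z=0
after  3: x0=0x05 x1=0xd5 x2=0xc2 x3=0xd8 x4=0xdd  N=1 Z=0
after  4: x0=0xda x1=0xd5 x2=0xc2 x3=0xd8 x4=0xdd  N=1 Z=0
after  5: x0=0xda x1=0xd5 x2=0xc2 x3=0x0f x4=0xdd  N=0 Z=0
after  6: x0=0xd1 x1=0xd5 x2=0xc2 x3=0x0f x4=0xdd  N=1 Z=0
after  7: x0=0xd1 x1=0xd5 x2=0xec x3=0x0f x4=0xdd  N=1 Z=0
-- IRQ taken; context saved, return-PC = 8 --
mismatch: x0: reported 0x91 vs actual 0xd1

BAD = x0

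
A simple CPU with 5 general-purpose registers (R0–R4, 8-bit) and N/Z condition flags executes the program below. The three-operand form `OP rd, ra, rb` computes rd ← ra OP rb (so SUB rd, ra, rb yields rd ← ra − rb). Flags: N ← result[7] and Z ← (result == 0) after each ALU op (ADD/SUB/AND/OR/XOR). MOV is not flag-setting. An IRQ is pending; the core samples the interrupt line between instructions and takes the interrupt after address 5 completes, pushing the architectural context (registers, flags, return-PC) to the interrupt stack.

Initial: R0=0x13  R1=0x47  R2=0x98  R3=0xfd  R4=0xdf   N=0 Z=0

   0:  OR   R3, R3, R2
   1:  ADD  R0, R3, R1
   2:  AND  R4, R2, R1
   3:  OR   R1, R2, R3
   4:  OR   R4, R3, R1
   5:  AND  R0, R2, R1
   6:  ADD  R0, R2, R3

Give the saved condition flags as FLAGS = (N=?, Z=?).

FLAGS = (N=1, Z=0)

after  0: R0=0x13 R1=0x47 R2=0x98 R3=0xfd R4=0xdf  N=1 Z=0
after  1: R0=0x44 R1=0x47 R2=0x98 R3=0xfd R4=0xdf  N=0 Z=0
after  2: R0=0x44 R1=0x47 R2=0x98 R3=0xfd R4=0x00  N=0 Z=1
after  3: R0=0x44 R1=0xfd R2=0x98 R3=0xfd R4=0x00  N=1 Z=0
after  4: R0=0x44 R1=0xfd R2=0x98 R3=0xfd R4=0xfd  N=1 Z=0
after  5: R0=0x98 R1=0xfd R2=0x98 R3=0xfd R4=0xfd  N=1 Z=0
-- IRQ taken; context saved, return-PC = 6 --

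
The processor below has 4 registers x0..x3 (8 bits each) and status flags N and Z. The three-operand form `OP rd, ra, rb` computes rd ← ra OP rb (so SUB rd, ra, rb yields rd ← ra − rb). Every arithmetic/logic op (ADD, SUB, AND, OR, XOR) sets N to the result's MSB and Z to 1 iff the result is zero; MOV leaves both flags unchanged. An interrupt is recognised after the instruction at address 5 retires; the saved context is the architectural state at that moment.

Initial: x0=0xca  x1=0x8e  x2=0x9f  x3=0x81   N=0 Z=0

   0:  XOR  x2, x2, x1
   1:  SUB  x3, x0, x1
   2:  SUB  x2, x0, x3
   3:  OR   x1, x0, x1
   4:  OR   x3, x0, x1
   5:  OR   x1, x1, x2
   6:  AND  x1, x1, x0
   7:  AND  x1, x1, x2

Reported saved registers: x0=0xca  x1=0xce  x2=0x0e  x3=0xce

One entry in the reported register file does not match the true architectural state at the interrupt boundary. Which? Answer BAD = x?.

after  0: x0=0xca x1=0x8e x2=0x11 x3=0x81  N=0 Z=0
after  1: x0=0xca x1=0x8e x2=0x11 x3=0x3c  N=0 Z=0
after  2: x0=0xca x1=0x8e x2=0x8e x3=0x3c  N=1 Z=0
after  3: x0=0xca x1=0xce x2=0x8e x3=0x3c  N=1 Z=0
after  4: x0=0xca x1=0xce x2=0x8e x3=0xce  N=1 Z=0
after  5: x0=0xca x1=0xce x2=0x8e x3=0xce  N=1 Z=0
-- IRQ taken; context saved, return-PC = 6 --
mismatch: x2: reported 0x0e vs actual 0x8e

BAD = x2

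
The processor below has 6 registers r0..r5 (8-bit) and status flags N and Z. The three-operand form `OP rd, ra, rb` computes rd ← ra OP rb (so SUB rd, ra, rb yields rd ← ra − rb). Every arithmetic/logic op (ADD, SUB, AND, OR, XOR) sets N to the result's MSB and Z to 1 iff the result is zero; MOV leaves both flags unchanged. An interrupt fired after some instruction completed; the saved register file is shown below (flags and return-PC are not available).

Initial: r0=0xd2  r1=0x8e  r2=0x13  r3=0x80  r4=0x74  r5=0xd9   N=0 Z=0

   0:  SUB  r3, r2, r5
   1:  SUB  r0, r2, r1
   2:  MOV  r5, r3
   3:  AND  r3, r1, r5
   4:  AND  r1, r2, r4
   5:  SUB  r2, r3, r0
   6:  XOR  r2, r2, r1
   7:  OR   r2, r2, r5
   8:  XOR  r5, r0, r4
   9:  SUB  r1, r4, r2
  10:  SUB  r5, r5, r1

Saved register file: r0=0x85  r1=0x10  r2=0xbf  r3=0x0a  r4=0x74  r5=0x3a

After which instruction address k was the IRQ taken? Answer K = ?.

K = 7

after  0: r0=0xd2 r1=0x8e r2=0x13 r3=0x3a r4=0x74 r5=0xd9  N=0 Z=0
after  1: r0=0x85 r1=0x8e r2=0x13 r3=0x3a r4=0x74 r5=0xd9  N=1 Z=0
after  2: r0=0x85 r1=0x8e r2=0x13 r3=0x3a r4=0x74 r5=0x3a  N=1 Z=0
after  3: r0=0x85 r1=0x8e r2=0x13 r3=0x0a r4=0x74 r5=0x3a  N=0 Z=0
after  4: r0=0x85 r1=0x10 r2=0x13 r3=0x0a r4=0x74 r5=0x3a  N=0 Z=0
after  5: r0=0x85 r1=0x10 r2=0x85 r3=0x0a r4=0x74 r5=0x3a  N=1 Z=0
after  6: r0=0x85 r1=0x10 r2=0x95 r3=0x0a r4=0x74 r5=0x3a  N=1 Z=0
after  7: r0=0x85 r1=0x10 r2=0xbf r3=0x0a r4=0x74 r5=0x3a  N=1 Z=0
-- IRQ taken; context saved, return-PC = 8 --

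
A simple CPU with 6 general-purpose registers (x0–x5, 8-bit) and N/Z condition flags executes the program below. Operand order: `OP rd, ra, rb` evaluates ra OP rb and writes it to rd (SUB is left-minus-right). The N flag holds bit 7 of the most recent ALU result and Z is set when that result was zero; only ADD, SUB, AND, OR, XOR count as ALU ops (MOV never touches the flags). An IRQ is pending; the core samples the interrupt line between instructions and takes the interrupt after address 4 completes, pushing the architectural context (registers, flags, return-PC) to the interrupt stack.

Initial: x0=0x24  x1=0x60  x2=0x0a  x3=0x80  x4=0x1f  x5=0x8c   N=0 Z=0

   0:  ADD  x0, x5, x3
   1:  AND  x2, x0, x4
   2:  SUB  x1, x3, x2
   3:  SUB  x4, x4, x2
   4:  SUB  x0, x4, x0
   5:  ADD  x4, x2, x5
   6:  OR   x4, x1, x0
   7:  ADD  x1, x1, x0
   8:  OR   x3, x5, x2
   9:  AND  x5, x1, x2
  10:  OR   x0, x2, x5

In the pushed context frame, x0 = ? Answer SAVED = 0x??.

after  0: x0=0x0c x1=0x60 x2=0x0a x3=0x80 x4=0x1f x5=0x8c  N=0 Z=0
after  1: x0=0x0c x1=0x60 x2=0x0c x3=0x80 x4=0x1f x5=0x8c  N=0 Z=0
after  2: x0=0x0c x1=0x74 x2=0x0c x3=0x80 x4=0x1f x5=0x8c  N=0 Z=0
after  3: x0=0x0c x1=0x74 x2=0x0c x3=0x80 x4=0x13 x5=0x8c  N=0 Z=0
after  4: x0=0x07 x1=0x74 x2=0x0c x3=0x80 x4=0x13 x5=0x8c  N=0 Z=0
-- IRQ taken; context saved, return-PC = 5 --

SAVED = 0x07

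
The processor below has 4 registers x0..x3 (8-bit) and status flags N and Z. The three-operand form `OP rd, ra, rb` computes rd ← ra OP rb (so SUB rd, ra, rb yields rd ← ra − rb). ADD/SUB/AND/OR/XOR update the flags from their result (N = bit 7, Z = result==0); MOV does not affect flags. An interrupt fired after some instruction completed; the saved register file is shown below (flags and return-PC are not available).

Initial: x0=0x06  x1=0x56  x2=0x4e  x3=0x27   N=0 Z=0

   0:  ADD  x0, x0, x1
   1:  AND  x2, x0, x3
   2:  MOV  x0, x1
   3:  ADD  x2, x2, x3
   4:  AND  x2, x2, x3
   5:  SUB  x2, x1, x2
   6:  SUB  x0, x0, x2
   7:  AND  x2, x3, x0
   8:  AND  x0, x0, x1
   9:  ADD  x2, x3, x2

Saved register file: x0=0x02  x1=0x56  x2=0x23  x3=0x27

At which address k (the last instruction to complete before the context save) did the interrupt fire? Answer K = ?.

K = 8

after  0: x0=0x5c x1=0x56 x2=0x4e x3=0x27  N=0 Z=0
after  1: x0=0x5c x1=0x56 x2=0x04 x3=0x27  N=0 Z=0
after  2: x0=0x56 x1=0x56 x2=0x04 x3=0x27  N=0 Z=0
after  3: x0=0x56 x1=0x56 x2=0x2b x3=0x27  N=0 Z=0
after  4: x0=0x56 x1=0x56 x2=0x23 x3=0x27  N=0 Z=0
after  5: x0=0x56 x1=0x56 x2=0x33 x3=0x27  N=0 Z=0
after  6: x0=0x23 x1=0x56 x2=0x33 x3=0x27  N=0 Z=0
after  7: x0=0x23 x1=0x56 x2=0x23 x3=0x27  N=0 Z=0
after  8: x0=0x02 x1=0x56 x2=0x23 x3=0x27  N=0 Z=0
-- IRQ taken; context saved, return-PC = 9 --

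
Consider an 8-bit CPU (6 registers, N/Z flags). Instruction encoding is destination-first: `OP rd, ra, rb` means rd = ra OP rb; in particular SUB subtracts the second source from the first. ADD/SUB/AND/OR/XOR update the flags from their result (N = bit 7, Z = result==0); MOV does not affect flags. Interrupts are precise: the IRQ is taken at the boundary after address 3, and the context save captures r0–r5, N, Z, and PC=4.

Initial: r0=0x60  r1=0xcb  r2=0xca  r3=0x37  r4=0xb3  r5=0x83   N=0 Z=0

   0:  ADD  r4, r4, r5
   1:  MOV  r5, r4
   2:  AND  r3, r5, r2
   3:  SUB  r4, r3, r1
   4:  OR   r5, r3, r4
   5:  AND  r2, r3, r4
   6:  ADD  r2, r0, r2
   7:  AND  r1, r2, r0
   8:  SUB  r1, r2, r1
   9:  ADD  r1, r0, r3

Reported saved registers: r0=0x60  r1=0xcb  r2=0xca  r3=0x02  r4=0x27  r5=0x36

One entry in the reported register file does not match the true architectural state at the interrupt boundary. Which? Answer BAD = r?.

after  0: r0=0x60 r1=0xcb r2=0xca r3=0x37 r4=0x36 r5=0x83  N=0 Z=0
after  1: r0=0x60 r1=0xcb r2=0xca r3=0x37 r4=0x36 r5=0x36  N=0 Z=0
after  2: r0=0x60 r1=0xcb r2=0xca r3=0x02 r4=0x36 r5=0x36  N=0 Z=0
after  3: r0=0x60 r1=0xcb r2=0xca r3=0x02 r4=0x37 r5=0x36  N=0 Z=0
-- IRQ taken; context saved, return-PC = 4 --
mismatch: r4: reported 0x27 vs actual 0x37

BAD = r4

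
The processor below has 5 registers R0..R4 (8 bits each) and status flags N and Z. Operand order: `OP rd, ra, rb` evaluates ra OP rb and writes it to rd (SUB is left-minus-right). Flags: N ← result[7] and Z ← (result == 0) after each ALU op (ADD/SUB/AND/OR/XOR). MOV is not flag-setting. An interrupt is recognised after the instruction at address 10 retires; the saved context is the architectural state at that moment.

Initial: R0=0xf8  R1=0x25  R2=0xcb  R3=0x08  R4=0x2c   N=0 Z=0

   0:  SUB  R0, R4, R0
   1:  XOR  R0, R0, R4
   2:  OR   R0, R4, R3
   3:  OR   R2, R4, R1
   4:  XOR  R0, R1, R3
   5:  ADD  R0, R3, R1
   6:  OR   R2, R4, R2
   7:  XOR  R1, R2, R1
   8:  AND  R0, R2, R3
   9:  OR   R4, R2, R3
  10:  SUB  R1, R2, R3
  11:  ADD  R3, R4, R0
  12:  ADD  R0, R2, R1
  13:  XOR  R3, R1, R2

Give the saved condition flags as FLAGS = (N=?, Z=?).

after  0: R0=0x34 R1=0x25 R2=0xcb R3=0x08 R4=0x2c  N=0 Z=0
after  1: R0=0x18 R1=0x25 R2=0xcb R3=0x08 R4=0x2c  N=0 Z=0
after  2: R0=0x2c R1=0x25 R2=0xcb R3=0x08 R4=0x2c  N=0 Z=0
after  3: R0=0x2c R1=0x25 R2=0x2d R3=0x08 R4=0x2c  N=0 Z=0
after  4: R0=0x2d R1=0x25 R2=0x2d R3=0x08 R4=0x2c  N=0 Z=0
after  5: R0=0x2d R1=0x25 R2=0x2d R3=0x08 R4=0x2c  N=0 Z=0
after  6: R0=0x2d R1=0x25 R2=0x2d R3=0x08 R4=0x2c  N=0 Z=0
after  7: R0=0x2d R1=0x08 R2=0x2d R3=0x08 R4=0x2c  N=0 Z=0
after  8: R0=0x08 R1=0x08 R2=0x2d R3=0x08 R4=0x2c  N=0 Z=0
after  9: R0=0x08 R1=0x08 R2=0x2d R3=0x08 R4=0x2d  N=0 Z=0
after 10: R0=0x08 R1=0x25 R2=0x2d R3=0x08 R4=0x2d  N=0 Z=0
-- IRQ taken; context saved, return-PC = 11 --

FLAGS = (N=0, Z=0)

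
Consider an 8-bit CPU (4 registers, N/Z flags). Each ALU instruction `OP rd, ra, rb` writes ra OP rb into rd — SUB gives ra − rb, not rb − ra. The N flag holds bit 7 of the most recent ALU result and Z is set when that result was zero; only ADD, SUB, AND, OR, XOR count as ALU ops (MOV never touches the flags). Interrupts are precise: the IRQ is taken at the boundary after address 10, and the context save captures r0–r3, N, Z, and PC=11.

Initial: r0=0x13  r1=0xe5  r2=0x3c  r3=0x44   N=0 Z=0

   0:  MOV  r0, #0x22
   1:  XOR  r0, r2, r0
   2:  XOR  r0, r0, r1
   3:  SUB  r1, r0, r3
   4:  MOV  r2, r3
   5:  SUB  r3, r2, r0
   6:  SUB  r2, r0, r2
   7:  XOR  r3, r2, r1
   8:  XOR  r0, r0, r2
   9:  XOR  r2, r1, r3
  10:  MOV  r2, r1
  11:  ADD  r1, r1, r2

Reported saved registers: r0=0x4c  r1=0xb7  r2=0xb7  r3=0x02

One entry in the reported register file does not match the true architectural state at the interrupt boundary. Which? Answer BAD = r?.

BAD = r3

after  0: r0=0x22 r1=0xe5 r2=0x3c r3=0x44  N=0 Z=0
after  1: r0=0x1e r1=0xe5 r2=0x3c r3=0x44  N=0 Z=0
after  2: r0=0xfb r1=0xe5 r2=0x3c r3=0x44  N=1 Z=0
after  3: r0=0xfb r1=0xb7 r2=0x3c r3=0x44  N=1 Z=0
after  4: r0=0xfb r1=0xb7 r2=0x44 r3=0x44  N=1 Z=0
after  5: r0=0xfb r1=0xb7 r2=0x44 r3=0x49  N=0 Z=0
after  6: r0=0xfb r1=0xb7 r2=0xb7 r3=0x49  N=1 Z=0
after  7: r0=0xfb r1=0xb7 r2=0xb7 r3=0x00  N=0 Z=1
after  8: r0=0x4c r1=0xb7 r2=0xb7 r3=0x00  N=0 Z=0
after  9: r0=0x4c r1=0xb7 r2=0xb7 r3=0x00  N=1 Z=0
after 10: r0=0x4c r1=0xb7 r2=0xb7 r3=0x00  N=1 Z=0
-- IRQ taken; context saved, return-PC = 11 --
mismatch: r3: reported 0x02 vs actual 0x00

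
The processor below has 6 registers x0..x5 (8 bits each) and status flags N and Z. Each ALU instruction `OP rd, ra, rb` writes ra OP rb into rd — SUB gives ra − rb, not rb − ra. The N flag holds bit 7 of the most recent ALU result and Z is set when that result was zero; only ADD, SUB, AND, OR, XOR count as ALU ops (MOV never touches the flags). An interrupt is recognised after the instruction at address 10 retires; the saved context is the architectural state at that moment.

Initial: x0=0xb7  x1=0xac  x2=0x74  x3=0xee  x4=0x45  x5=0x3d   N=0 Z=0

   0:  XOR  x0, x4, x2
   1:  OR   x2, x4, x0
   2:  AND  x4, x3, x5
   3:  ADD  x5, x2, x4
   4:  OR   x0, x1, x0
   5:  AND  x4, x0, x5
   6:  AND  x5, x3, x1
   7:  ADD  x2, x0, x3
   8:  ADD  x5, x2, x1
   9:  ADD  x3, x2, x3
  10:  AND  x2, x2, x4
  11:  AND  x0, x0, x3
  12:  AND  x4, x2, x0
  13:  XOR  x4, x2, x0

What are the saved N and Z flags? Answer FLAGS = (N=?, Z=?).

after  0: x0=0x31 x1=0xac x2=0x74 x3=0xee x4=0x45 x5=0x3d  N=0 Z=0
after  1: x0=0x31 x1=0xac x2=0x75 x3=0xee x4=0x45 x5=0x3d  N=0 Z=0
after  2: x0=0x31 x1=0xac x2=0x75 x3=0xee x4=0x2c x5=0x3d  N=0 Z=0
after  3: x0=0x31 x1=0xac x2=0x75 x3=0xee x4=0x2c x5=0xa1  N=1 Z=0
after  4: x0=0xbd x1=0xac x2=0x75 x3=0xee x4=0x2c x5=0xa1  N=1 Z=0
after  5: x0=0xbd x1=0xac x2=0x75 x3=0xee x4=0xa1 x5=0xa1  N=1 Z=0
after  6: x0=0xbd x1=0xac x2=0x75 x3=0xee x4=0xa1 x5=0xac  N=1 Z=0
after  7: x0=0xbd x1=0xac x2=0xab x3=0xee x4=0xa1 x5=0xac  N=1 Z=0
after  8: x0=0xbd x1=0xac x2=0xab x3=0xee x4=0xa1 x5=0x57  N=0 Z=0
after  9: x0=0xbd x1=0xac x2=0xab x3=0x99 x4=0xa1 x5=0x57  N=1 Z=0
after 10: x0=0xbd x1=0xac x2=0xa1 x3=0x99 x4=0xa1 x5=0x57  N=1 Z=0
-- IRQ taken; context saved, return-PC = 11 --

FLAGS = (N=1, Z=0)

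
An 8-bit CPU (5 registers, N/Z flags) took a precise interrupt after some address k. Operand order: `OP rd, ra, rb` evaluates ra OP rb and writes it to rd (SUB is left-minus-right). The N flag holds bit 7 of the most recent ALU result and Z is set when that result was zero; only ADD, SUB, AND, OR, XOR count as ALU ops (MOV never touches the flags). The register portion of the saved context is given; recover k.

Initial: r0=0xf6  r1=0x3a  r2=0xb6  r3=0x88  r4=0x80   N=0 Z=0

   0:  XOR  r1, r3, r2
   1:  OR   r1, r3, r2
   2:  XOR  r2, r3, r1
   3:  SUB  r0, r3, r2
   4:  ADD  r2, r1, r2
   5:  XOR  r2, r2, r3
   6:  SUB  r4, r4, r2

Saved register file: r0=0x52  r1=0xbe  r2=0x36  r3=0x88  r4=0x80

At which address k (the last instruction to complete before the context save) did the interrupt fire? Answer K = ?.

after  0: r0=0xf6 r1=0x3e r2=0xb6 r3=0x88 r4=0x80  N=0 Z=0
after  1: r0=0xf6 r1=0xbe r2=0xb6 r3=0x88 r4=0x80  N=1 Z=0
after  2: r0=0xf6 r1=0xbe r2=0x36 r3=0x88 r4=0x80  N=0 Z=0
after  3: r0=0x52 r1=0xbe r2=0x36 r3=0x88 r4=0x80  N=0 Z=0
-- IRQ taken; context saved, return-PC = 4 --

K = 3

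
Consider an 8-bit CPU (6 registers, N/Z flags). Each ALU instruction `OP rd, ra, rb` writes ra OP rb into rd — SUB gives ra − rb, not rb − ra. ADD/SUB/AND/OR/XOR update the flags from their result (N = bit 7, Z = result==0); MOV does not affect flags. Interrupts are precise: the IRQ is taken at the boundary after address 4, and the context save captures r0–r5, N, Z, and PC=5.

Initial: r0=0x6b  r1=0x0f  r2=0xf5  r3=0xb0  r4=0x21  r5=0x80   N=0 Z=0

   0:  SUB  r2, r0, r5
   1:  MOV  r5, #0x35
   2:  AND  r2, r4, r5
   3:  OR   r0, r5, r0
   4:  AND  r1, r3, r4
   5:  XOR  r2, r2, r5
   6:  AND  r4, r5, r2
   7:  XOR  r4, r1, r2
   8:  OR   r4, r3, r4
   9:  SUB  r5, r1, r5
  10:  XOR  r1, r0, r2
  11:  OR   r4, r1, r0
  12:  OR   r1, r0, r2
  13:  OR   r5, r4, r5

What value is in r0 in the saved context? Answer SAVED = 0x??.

SAVED = 0x7f

after  0: r0=0x6b r1=0x0f r2=0xeb r3=0xb0 r4=0x21 r5=0x80  N=1 Z=0
after  1: r0=0x6b r1=0x0f r2=0xeb r3=0xb0 r4=0x21 r5=0x35  N=1 Z=0
after  2: r0=0x6b r1=0x0f r2=0x21 r3=0xb0 r4=0x21 r5=0x35  N=0 Z=0
after  3: r0=0x7f r1=0x0f r2=0x21 r3=0xb0 r4=0x21 r5=0x35  N=0 Z=0
after  4: r0=0x7f r1=0x20 r2=0x21 r3=0xb0 r4=0x21 r5=0x35  N=0 Z=0
-- IRQ taken; context saved, return-PC = 5 --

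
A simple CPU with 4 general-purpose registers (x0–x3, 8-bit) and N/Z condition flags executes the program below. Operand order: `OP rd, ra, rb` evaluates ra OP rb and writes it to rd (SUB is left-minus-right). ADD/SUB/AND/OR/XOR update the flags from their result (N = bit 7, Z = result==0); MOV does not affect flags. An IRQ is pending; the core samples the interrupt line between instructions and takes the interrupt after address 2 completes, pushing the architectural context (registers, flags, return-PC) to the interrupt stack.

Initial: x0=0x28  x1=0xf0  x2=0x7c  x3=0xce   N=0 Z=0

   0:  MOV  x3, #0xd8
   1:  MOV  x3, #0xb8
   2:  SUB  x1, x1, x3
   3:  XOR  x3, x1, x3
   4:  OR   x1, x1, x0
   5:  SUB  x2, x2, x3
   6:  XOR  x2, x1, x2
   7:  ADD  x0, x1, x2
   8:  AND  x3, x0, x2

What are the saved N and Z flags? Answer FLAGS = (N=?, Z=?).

after  0: x0=0x28 x1=0xf0 x2=0x7c x3=0xd8  N=0 Z=0
after  1: x0=0x28 x1=0xf0 x2=0x7c x3=0xb8  N=0 Z=0
after  2: x0=0x28 x1=0x38 x2=0x7c x3=0xb8  N=0 Z=0
-- IRQ taken; context saved, return-PC = 3 --

FLAGS = (N=0, Z=0)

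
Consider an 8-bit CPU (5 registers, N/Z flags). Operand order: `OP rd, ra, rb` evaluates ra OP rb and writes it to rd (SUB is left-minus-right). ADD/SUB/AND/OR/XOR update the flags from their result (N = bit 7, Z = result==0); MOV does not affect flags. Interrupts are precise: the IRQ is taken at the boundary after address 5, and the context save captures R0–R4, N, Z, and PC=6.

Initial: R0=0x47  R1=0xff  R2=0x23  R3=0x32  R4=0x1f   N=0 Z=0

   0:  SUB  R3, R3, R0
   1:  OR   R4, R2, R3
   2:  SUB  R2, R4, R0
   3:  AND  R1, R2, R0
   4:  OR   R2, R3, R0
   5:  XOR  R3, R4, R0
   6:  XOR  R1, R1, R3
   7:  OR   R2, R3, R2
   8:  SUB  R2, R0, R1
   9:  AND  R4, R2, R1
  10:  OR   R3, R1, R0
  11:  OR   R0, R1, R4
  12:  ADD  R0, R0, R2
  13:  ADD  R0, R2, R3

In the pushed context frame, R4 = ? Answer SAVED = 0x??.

SAVED = 0xeb

after  0: R0=0x47 R1=0xff R2=0x23 R3=0xeb R4=0x1f  N=1 Z=0
after  1: R0=0x47 R1=0xff R2=0x23 R3=0xeb R4=0xeb  N=1 Z=0
after  2: R0=0x47 R1=0xff R2=0xa4 R3=0xeb R4=0xeb  N=1 Z=0
after  3: R0=0x47 R1=0x04 R2=0xa4 R3=0xeb R4=0xeb  N=0 Z=0
after  4: R0=0x47 R1=0x04 R2=0xef R3=0xeb R4=0xeb  N=1 Z=0
after  5: R0=0x47 R1=0x04 R2=0xef R3=0xac R4=0xeb  N=1 Z=0
-- IRQ taken; context saved, return-PC = 6 --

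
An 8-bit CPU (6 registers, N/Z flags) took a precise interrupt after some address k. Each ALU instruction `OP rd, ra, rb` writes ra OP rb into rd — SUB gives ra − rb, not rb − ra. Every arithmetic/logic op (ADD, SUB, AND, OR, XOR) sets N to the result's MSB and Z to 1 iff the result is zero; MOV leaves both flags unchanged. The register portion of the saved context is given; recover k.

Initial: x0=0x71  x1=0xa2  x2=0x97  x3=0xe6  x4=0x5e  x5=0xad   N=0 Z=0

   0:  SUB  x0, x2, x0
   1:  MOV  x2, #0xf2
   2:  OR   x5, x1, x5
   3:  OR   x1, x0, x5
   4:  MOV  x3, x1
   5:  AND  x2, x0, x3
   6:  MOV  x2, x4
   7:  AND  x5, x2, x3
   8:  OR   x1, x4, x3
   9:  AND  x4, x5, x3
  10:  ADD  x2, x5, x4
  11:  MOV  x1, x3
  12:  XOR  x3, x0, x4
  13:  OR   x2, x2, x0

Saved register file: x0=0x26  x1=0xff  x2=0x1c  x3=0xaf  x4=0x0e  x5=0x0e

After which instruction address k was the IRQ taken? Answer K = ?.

after  0: x0=0x26 x1=0xa2 x2=0x97 x3=0xe6 x4=0x5e x5=0xad  N=0 Z=0
after  1: x0=0x26 x1=0xa2 x2=0xf2 x3=0xe6 x4=0x5e x5=0xad  N=0 Z=0
after  2: x0=0x26 x1=0xa2 x2=0xf2 x3=0xe6 x4=0x5e x5=0xaf  N=1 Z=0
after  3: x0=0x26 x1=0xaf x2=0xf2 x3=0xe6 x4=0x5e x5=0xaf  N=1 Z=0
after  4: x0=0x26 x1=0xaf x2=0xf2 x3=0xaf x4=0x5e x5=0xaf  N=1 Z=0
after  5: x0=0x26 x1=0xaf x2=0x26 x3=0xaf x4=0x5e x5=0xaf  N=0 Z=0
after  6: x0=0x26 x1=0xaf x2=0x5e x3=0xaf x4=0x5e x5=0xaf  N=0 Z=0
after  7: x0=0x26 x1=0xaf x2=0x5e x3=0xaf x4=0x5e x5=0x0e  N=0 Z=0
after  8: x0=0x26 x1=0xff x2=0x5e x3=0xaf x4=0x5e x5=0x0e  N=1 Z=0
after  9: x0=0x26 x1=0xff x2=0x5e x3=0xaf x4=0x0e x5=0x0e  N=0 Z=0
after 10: x0=0x26 x1=0xff x2=0x1c x3=0xaf x4=0x0e x5=0x0e  N=0 Z=0
-- IRQ taken; context saved, return-PC = 11 --

K = 10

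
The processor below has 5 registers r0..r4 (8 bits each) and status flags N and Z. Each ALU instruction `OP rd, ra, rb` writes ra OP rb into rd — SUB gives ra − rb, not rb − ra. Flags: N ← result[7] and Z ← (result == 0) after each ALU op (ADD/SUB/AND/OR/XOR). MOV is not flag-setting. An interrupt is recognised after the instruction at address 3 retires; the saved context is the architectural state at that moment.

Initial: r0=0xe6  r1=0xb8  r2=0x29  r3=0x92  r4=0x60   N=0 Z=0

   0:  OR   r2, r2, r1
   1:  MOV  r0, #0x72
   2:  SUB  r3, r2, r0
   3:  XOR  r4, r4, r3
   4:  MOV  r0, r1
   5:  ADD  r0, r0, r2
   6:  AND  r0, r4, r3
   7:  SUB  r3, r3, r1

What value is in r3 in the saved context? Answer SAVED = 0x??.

after  0: r0=0xe6 r1=0xb8 r2=0xb9 r3=0x92 r4=0x60  N=1 Z=0
after  1: r0=0x72 r1=0xb8 r2=0xb9 r3=0x92 r4=0x60  N=1 Z=0
after  2: r0=0x72 r1=0xb8 r2=0xb9 r3=0x47 r4=0x60  N=0 Z=0
after  3: r0=0x72 r1=0xb8 r2=0xb9 r3=0x47 r4=0x27  N=0 Z=0
-- IRQ taken; context saved, return-PC = 4 --

SAVED = 0x47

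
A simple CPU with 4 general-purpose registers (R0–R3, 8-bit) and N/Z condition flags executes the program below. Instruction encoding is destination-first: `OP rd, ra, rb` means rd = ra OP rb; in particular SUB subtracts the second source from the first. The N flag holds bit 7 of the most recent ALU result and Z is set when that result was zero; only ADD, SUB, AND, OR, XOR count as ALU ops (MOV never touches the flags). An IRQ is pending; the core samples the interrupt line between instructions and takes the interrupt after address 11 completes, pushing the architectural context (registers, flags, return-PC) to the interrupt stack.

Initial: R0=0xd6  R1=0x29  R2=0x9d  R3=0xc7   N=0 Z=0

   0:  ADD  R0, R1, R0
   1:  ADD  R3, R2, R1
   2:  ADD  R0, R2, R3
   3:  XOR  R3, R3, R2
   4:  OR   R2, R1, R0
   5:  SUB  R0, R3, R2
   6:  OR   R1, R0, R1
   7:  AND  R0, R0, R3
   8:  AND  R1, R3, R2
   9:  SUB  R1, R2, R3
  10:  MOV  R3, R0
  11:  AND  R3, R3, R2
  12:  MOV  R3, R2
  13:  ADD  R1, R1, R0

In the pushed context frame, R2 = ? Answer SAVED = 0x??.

SAVED = 0x6b

after  0: R0=0xff R1=0x29 R2=0x9d R3=0xc7  N=1 Z=0
after  1: R0=0xff R1=0x29 R2=0x9d R3=0xc6  N=1 Z=0
after  2: R0=0x63 R1=0x29 R2=0x9d R3=0xc6  N=0 Z=0
after  3: R0=0x63 R1=0x29 R2=0x9d R3=0x5b  N=0 Z=0
after  4: R0=0x63 R1=0x29 R2=0x6b R3=0x5b  N=0 Z=0
after  5: R0=0xf0 R1=0x29 R2=0x6b R3=0x5b  N=1 Z=0
after  6: R0=0xf0 R1=0xf9 R2=0x6b R3=0x5b  N=1 Z=0
after  7: R0=0x50 R1=0xf9 R2=0x6b R3=0x5b  N=0 Z=0
after  8: R0=0x50 R1=0x4b R2=0x6b R3=0x5b  N=0 Z=0
after  9: R0=0x50 R1=0x10 R2=0x6b R3=0x5b  N=0 Z=0
after 10: R0=0x50 R1=0x10 R2=0x6b R3=0x50  N=0 Z=0
after 11: R0=0x50 R1=0x10 R2=0x6b R3=0x40  N=0 Z=0
-- IRQ taken; context saved, return-PC = 12 --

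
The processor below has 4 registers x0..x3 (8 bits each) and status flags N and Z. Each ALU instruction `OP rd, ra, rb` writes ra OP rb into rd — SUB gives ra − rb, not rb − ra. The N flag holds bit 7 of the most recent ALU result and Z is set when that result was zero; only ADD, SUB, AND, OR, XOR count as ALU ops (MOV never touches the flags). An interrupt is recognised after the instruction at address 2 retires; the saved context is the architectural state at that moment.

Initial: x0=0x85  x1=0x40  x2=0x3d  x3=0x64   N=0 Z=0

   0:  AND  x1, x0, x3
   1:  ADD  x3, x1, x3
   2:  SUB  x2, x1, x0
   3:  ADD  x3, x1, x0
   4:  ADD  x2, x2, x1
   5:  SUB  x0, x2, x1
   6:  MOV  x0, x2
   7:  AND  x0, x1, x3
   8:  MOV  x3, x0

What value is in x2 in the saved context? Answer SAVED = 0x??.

SAVED = 0x7f

after  0: x0=0x85 x1=0x04 x2=0x3d x3=0x64  N=0 Z=0
after  1: x0=0x85 x1=0x04 x2=0x3d x3=0x68  N=0 Z=0
after  2: x0=0x85 x1=0x04 x2=0x7f x3=0x68  N=0 Z=0
-- IRQ taken; context saved, return-PC = 3 --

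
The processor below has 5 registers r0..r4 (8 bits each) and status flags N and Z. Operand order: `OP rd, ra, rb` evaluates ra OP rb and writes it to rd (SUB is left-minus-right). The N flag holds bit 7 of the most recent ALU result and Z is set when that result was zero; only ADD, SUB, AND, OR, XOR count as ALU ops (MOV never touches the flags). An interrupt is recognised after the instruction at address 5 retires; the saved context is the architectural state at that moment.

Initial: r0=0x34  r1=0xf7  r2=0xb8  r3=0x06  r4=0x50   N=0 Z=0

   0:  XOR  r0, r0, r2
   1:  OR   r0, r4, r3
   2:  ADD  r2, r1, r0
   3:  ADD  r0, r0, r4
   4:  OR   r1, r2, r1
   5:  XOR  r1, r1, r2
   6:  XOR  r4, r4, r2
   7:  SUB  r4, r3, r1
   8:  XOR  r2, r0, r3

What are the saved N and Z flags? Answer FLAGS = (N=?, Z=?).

after  0: r0=0x8c r1=0xf7 r2=0xb8 r3=0x06 r4=0x50  N=1 Z=0
after  1: r0=0x56 r1=0xf7 r2=0xb8 r3=0x06 r4=0x50  N=0 Z=0
after  2: r0=0x56 r1=0xf7 r2=0x4d r3=0x06 r4=0x50  N=0 Z=0
after  3: r0=0xa6 r1=0xf7 r2=0x4d r3=0x06 r4=0x50  N=1 Z=0
after  4: r0=0xa6 r1=0xff r2=0x4d r3=0x06 r4=0x50  N=1 Z=0
after  5: r0=0xa6 r1=0xb2 r2=0x4d r3=0x06 r4=0x50  N=1 Z=0
-- IRQ taken; context saved, return-PC = 6 --

FLAGS = (N=1, Z=0)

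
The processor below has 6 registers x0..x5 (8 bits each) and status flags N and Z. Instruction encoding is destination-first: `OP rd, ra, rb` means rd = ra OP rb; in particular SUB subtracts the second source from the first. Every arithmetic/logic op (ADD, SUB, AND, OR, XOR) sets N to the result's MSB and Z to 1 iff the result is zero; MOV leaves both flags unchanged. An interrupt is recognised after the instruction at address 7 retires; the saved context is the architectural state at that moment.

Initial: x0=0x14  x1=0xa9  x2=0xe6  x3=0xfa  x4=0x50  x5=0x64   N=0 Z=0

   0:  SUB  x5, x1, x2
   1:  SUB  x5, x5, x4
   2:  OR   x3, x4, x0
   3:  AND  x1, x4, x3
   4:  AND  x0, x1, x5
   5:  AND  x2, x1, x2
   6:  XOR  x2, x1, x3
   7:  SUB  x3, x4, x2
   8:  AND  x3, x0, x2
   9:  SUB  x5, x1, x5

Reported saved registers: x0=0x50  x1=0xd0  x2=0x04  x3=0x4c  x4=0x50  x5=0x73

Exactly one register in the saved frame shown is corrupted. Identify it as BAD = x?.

after  0: x0=0x14 x1=0xa9 x2=0xe6 x3=0xfa x4=0x50 x5=0xc3  N=1 Z=0
after  1: x0=0x14 x1=0xa9 x2=0xe6 x3=0xfa x4=0x50 x5=0x73  N=0 Z=0
after  2: x0=0x14 x1=0xa9 x2=0xe6 x3=0x54 x4=0x50 x5=0x73  N=0 Z=0
after  3: x0=0x14 x1=0x50 x2=0xe6 x3=0x54 x4=0x50 x5=0x73  N=0 Z=0
after  4: x0=0x50 x1=0x50 x2=0xe6 x3=0x54 x4=0x50 x5=0x73  N=0 Z=0
after  5: x0=0x50 x1=0x50 x2=0x40 x3=0x54 x4=0x50 x5=0x73  N=0 Z=0
after  6: x0=0x50 x1=0x50 x2=0x04 x3=0x54 x4=0x50 x5=0x73  N=0 Z=0
after  7: x0=0x50 x1=0x50 x2=0x04 x3=0x4c x4=0x50 x5=0x73  N=0 Z=0
-- IRQ taken; context saved, return-PC = 8 --
mismatch: x1: reported 0xd0 vs actual 0x50

BAD = x1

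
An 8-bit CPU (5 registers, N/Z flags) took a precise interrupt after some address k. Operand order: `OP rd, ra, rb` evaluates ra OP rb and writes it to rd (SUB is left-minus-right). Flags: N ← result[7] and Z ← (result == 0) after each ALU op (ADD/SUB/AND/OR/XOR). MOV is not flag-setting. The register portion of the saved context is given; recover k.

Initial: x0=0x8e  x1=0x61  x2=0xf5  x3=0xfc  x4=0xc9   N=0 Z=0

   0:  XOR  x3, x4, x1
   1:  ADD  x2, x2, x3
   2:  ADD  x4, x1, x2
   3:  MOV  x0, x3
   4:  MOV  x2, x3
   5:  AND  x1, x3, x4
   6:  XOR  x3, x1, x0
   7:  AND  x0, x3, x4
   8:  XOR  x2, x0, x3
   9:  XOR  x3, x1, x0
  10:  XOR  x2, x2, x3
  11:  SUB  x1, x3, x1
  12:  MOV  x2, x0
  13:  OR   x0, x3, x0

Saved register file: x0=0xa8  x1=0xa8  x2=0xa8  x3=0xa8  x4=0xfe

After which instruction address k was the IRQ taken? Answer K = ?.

K = 5

after  0: x0=0x8e x1=0x61 x2=0xf5 x3=0xa8 x4=0xc9  N=1 Z=0
after  1: x0=0x8e x1=0x61 x2=0x9d x3=0xa8 x4=0xc9  N=1 Z=0
after  2: x0=0x8e x1=0x61 x2=0x9d x3=0xa8 x4=0xfe  N=1 Z=0
after  3: x0=0xa8 x1=0x61 x2=0x9d x3=0xa8 x4=0xfe  N=1 Z=0
after  4: x0=0xa8 x1=0x61 x2=0xa8 x3=0xa8 x4=0xfe  N=1 Z=0
after  5: x0=0xa8 x1=0xa8 x2=0xa8 x3=0xa8 x4=0xfe  N=1 Z=0
-- IRQ taken; context saved, return-PC = 6 --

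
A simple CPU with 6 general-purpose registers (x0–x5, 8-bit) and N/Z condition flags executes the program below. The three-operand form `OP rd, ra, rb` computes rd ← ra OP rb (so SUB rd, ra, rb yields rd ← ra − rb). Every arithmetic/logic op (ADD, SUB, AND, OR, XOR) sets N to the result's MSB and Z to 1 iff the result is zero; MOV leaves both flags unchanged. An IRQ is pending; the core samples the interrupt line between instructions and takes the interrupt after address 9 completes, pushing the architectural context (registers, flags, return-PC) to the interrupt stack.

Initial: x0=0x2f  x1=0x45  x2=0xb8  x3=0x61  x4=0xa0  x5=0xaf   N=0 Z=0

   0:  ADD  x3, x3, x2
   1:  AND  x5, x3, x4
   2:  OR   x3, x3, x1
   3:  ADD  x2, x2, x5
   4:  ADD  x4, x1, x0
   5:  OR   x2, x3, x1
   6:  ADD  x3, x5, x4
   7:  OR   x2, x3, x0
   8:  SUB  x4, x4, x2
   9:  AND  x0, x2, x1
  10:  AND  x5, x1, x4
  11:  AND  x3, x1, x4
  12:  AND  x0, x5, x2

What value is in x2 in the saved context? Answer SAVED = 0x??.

after  0: x0=0x2f x1=0x45 x2=0xb8 x3=0x19 x4=0xa0 x5=0xaf  N=0 Z=0
after  1: x0=0x2f x1=0x45 x2=0xb8 x3=0x19 x4=0xa0 x5=0x00  N=0 Z=1
after  2: x0=0x2f x1=0x45 x2=0xb8 x3=0x5d x4=0xa0 x5=0x00  N=0 Z=0
after  3: x0=0x2f x1=0x45 x2=0xb8 x3=0x5d x4=0xa0 x5=0x00  N=1 Z=0
after  4: x0=0x2f x1=0x45 x2=0xb8 x3=0x5d x4=0x74 x5=0x00  N=0 Z=0
after  5: x0=0x2f x1=0x45 x2=0x5d x3=0x5d x4=0x74 x5=0x00  N=0 Z=0
after  6: x0=0x2f x1=0x45 x2=0x5d x3=0x74 x4=0x74 x5=0x00  N=0 Z=0
after  7: x0=0x2f x1=0x45 x2=0x7f x3=0x74 x4=0x74 x5=0x00  N=0 Z=0
after  8: x0=0x2f x1=0x45 x2=0x7f x3=0x74 x4=0xf5 x5=0x00  N=1 Z=0
after  9: x0=0x45 x1=0x45 x2=0x7f x3=0x74 x4=0xf5 x5=0x00  N=0 Z=0
-- IRQ taken; context saved, return-PC = 10 --

SAVED = 0x7f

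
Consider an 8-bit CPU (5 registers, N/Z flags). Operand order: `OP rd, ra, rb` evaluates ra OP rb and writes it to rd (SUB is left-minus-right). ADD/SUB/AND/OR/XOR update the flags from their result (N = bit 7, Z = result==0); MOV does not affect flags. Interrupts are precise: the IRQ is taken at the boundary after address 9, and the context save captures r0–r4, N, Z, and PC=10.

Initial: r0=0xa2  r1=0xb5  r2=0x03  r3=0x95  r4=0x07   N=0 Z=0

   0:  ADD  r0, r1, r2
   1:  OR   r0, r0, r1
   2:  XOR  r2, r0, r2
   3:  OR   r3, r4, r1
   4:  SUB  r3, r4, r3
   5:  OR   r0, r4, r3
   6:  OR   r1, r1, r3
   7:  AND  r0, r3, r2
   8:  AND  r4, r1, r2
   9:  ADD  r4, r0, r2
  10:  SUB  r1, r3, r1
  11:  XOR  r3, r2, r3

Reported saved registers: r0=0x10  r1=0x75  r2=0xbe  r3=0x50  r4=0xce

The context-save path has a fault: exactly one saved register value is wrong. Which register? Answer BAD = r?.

after  0: r0=0xb8 r1=0xb5 r2=0x03 r3=0x95 r4=0x07  N=1 Z=0
after  1: r0=0xbd r1=0xb5 r2=0x03 r3=0x95 r4=0x07  N=1 Z=0
after  2: r0=0xbd r1=0xb5 r2=0xbe r3=0x95 r4=0x07  N=1 Z=0
after  3: r0=0xbd r1=0xb5 r2=0xbe r3=0xb7 r4=0x07  N=1 Z=0
after  4: r0=0xbd r1=0xb5 r2=0xbe r3=0x50 r4=0x07  N=0 Z=0
after  5: r0=0x57 r1=0xb5 r2=0xbe r3=0x50 r4=0x07  N=0 Z=0
after  6: r0=0x57 r1=0xf5 r2=0xbe r3=0x50 r4=0x07  N=1 Z=0
after  7: r0=0x10 r1=0xf5 r2=0xbe r3=0x50 r4=0x07  N=0 Z=0
after  8: r0=0x10 r1=0xf5 r2=0xbe r3=0x50 r4=0xb4  N=1 Z=0
after  9: r0=0x10 r1=0xf5 r2=0xbe r3=0x50 r4=0xce  N=1 Z=0
-- IRQ taken; context saved, return-PC = 10 --
mismatch: r1: reported 0x75 vs actual 0xf5

BAD = r1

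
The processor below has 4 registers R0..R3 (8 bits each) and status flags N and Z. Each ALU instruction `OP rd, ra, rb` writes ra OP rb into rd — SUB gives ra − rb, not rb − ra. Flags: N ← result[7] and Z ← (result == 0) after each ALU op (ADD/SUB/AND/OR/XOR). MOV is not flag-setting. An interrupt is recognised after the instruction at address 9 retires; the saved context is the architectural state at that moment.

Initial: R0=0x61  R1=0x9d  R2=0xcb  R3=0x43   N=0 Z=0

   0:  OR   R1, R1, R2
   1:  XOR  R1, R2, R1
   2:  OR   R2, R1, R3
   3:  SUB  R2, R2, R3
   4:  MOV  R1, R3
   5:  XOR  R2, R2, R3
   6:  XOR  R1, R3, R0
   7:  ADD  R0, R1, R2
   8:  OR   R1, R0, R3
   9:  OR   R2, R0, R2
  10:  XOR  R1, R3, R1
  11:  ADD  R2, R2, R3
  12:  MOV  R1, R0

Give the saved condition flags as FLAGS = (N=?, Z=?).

FLAGS = (N=0, Z=0)

after  0: R0=0x61 R1=0xdf R2=0xcb R3=0x43  N=1 Z=0
after  1: R0=0x61 R1=0x14 R2=0xcb R3=0x43  N=0 Z=0
after  2: R0=0x61 R1=0x14 R2=0x57 R3=0x43  N=0 Z=0
after  3: R0=0x61 R1=0x14 R2=0x14 R3=0x43  N=0 Z=0
after  4: R0=0x61 R1=0x43 R2=0x14 R3=0x43  N=0 Z=0
after  5: R0=0x61 R1=0x43 R2=0x57 R3=0x43  N=0 Z=0
after  6: R0=0x61 R1=0x22 R2=0x57 R3=0x43  N=0 Z=0
after  7: R0=0x79 R1=0x22 R2=0x57 R3=0x43  N=0 Z=0
after  8: R0=0x79 R1=0x7b R2=0x57 R3=0x43  N=0 Z=0
after  9: R0=0x79 R1=0x7b R2=0x7f R3=0x43  N=0 Z=0
-- IRQ taken; context saved, return-PC = 10 --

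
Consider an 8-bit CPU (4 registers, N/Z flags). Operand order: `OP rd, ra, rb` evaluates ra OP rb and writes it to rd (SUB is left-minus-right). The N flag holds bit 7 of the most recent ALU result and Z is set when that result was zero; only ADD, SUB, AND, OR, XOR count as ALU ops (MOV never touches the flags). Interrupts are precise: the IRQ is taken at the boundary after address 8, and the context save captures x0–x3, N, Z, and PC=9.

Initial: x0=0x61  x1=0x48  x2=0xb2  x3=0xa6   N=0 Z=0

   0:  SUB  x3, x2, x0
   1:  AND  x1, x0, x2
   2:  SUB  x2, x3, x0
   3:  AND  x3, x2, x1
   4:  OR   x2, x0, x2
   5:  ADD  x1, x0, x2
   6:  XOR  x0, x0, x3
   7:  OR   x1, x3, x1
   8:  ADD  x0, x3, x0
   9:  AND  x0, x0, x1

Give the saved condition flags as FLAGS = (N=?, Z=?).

FLAGS = (N=0, Z=0)

after  0: x0=0x61 x1=0x48 x2=0xb2 x3=0x51  N=0 Z=0
after  1: x0=0x61 x1=0x20 x2=0xb2 x3=0x51  N=0 Z=0
after  2: x0=0x61 x1=0x20 x2=0xf0 x3=0x51  N=1 Z=0
after  3: x0=0x61 x1=0x20 x2=0xf0 x3=0x20  N=0 Z=0
after  4: x0=0x61 x1=0x20 x2=0xf1 x3=0x20  N=1 Z=0
after  5: x0=0x61 x1=0x52 x2=0xf1 x3=0x20  N=0 Z=0
after  6: x0=0x41 x1=0x52 x2=0xf1 x3=0x20  N=0 Z=0
after  7: x0=0x41 x1=0x72 x2=0xf1 x3=0x20  N=0 Z=0
after  8: x0=0x61 x1=0x72 x2=0xf1 x3=0x20  N=0 Z=0
-- IRQ taken; context saved, return-PC = 9 --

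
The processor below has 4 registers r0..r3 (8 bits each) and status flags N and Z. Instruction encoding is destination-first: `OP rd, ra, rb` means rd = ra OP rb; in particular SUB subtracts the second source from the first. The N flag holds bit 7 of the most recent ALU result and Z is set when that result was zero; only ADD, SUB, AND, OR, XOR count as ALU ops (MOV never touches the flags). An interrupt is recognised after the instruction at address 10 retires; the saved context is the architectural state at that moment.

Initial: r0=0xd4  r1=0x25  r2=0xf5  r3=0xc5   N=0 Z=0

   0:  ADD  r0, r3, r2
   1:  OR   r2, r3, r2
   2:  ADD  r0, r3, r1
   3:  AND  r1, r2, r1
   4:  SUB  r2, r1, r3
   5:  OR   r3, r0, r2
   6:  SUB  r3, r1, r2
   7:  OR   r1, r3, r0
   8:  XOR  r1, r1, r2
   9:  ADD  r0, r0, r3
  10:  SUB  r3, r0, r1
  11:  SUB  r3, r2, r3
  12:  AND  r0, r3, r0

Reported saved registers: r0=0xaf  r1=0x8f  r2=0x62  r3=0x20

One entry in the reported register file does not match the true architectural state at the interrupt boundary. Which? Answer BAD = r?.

after  0: r0=0xba r1=0x25 r2=0xf5 r3=0xc5  N=1 Z=0
after  1: r0=0xba r1=0x25 r2=0xf5 r3=0xc5  N=1 Z=0
after  2: r0=0xea r1=0x25 r2=0xf5 r3=0xc5  N=1 Z=0
after  3: r0=0xea r1=0x25 r2=0xf5 r3=0xc5  N=0 Z=0
after  4: r0=0xea r1=0x25 r2=0x60 r3=0xc5  N=0 Z=0
after  5: r0=0xea r1=0x25 r2=0x60 r3=0xea  N=1 Z=0
after  6: r0=0xea r1=0x25 r2=0x60 r3=0xc5  N=1 Z=0
after  7: r0=0xea r1=0xef r2=0x60 r3=0xc5  N=1 Z=0
after  8: r0=0xea r1=0x8f r2=0x60 r3=0xc5  N=1 Z=0
after  9: r0=0xaf r1=0x8f r2=0x60 r3=0xc5  N=1 Z=0
after 10: r0=0xaf r1=0x8f r2=0x60 r3=0x20  N=0 Z=0
-- IRQ taken; context saved, return-PC = 11 --
mismatch: r2: reported 0x62 vs actual 0x60

BAD = r2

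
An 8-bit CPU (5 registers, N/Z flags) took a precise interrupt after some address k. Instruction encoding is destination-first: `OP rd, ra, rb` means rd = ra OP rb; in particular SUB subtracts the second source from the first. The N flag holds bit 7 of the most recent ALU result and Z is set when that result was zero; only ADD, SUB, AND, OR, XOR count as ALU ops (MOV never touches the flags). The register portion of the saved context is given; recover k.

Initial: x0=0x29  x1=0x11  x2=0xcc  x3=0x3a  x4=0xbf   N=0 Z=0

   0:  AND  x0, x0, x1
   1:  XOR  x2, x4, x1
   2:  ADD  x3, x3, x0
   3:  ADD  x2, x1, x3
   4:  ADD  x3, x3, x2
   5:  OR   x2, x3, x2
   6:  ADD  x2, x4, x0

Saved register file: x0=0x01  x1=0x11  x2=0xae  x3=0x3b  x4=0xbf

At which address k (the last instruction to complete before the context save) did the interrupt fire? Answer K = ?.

K = 2

after  0: x0=0x01 x1=0x11 x2=0xcc x3=0x3a x4=0xbf  N=0 Z=0
after  1: x0=0x01 x1=0x11 x2=0xae x3=0x3a x4=0xbf  N=1 Z=0
after  2: x0=0x01 x1=0x11 x2=0xae x3=0x3b x4=0xbf  N=0 Z=0
-- IRQ taken; context saved, return-PC = 3 --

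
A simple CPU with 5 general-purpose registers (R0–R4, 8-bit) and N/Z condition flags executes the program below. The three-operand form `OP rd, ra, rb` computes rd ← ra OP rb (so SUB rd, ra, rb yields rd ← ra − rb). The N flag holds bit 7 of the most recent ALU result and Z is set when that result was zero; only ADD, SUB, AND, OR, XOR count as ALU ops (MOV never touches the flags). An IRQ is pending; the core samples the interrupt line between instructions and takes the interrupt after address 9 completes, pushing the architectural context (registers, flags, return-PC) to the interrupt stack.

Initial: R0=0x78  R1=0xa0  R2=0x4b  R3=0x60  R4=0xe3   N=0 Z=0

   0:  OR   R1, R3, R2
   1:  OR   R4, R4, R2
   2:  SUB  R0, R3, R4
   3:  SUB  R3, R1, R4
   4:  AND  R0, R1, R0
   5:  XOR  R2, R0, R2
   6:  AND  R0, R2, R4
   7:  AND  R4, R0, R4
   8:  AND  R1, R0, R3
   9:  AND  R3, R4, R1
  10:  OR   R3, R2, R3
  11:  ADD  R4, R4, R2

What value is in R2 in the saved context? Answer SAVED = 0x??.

SAVED = 0x2a

after  0: R0=0x78 R1=0x6b R2=0x4b R3=0x60 R4=0xe3  N=0 Z=0
after  1: R0=0x78 R1=0x6b R2=0x4b R3=0x60 R4=0xeb  N=1 Z=0
after  2: R0=0x75 R1=0x6b R2=0x4b R3=0x60 R4=0xeb  N=0 Z=0
after  3: R0=0x75 R1=0x6b R2=0x4b R3=0x80 R4=0xeb  N=1 Z=0
after  4: R0=0x61 R1=0x6b R2=0x4b R3=0x80 R4=0xeb  N=0 Z=0
after  5: R0=0x61 R1=0x6b R2=0x2a R3=0x80 R4=0xeb  N=0 Z=0
after  6: R0=0x2a R1=0x6b R2=0x2a R3=0x80 R4=0xeb  N=0 Z=0
after  7: R0=0x2a R1=0x6b R2=0x2a R3=0x80 R4=0x2a  N=0 Z=0
after  8: R0=0x2a R1=0x00 R2=0x2a R3=0x80 R4=0x2a  N=0 Z=1
after  9: R0=0x2a R1=0x00 R2=0x2a R3=0x00 R4=0x2a  N=0 Z=1
-- IRQ taken; context saved, return-PC = 10 --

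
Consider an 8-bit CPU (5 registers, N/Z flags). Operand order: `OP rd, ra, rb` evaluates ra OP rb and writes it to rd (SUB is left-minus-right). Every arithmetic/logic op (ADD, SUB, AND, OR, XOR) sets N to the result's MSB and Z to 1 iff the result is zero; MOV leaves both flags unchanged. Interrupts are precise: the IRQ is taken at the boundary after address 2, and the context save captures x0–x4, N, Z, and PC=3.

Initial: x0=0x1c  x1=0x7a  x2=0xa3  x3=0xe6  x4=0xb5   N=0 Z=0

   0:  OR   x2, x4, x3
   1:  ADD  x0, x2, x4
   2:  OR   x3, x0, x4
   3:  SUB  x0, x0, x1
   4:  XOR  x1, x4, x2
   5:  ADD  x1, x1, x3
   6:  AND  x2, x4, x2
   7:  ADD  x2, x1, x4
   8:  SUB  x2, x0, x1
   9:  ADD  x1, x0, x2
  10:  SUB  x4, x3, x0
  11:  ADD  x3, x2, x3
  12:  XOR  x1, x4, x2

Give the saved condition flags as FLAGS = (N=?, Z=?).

after  0: x0=0x1c x1=0x7a x2=0xf7 x3=0xe6 x4=0xb5  N=1 Z=0
after  1: x0=0xac x1=0x7a x2=0xf7 x3=0xe6 x4=0xb5  N=1 Z=0
after  2: x0=0xac x1=0x7a x2=0xf7 x3=0xbd x4=0xb5  N=1 Z=0
-- IRQ taken; context saved, return-PC = 3 --

FLAGS = (N=1, Z=0)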